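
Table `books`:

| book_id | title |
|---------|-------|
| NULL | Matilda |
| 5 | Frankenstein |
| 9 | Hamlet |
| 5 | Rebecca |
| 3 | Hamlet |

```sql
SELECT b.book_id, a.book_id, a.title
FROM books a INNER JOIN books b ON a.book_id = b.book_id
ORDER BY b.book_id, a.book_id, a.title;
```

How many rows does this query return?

INNER JOIN keeps only pairs where the ON condition holds.
Matching on a.book_id = b.book_id. A NULL in a compared column never satisfies the condition.
Matched pairs: 6.
Total: 6 rows.

6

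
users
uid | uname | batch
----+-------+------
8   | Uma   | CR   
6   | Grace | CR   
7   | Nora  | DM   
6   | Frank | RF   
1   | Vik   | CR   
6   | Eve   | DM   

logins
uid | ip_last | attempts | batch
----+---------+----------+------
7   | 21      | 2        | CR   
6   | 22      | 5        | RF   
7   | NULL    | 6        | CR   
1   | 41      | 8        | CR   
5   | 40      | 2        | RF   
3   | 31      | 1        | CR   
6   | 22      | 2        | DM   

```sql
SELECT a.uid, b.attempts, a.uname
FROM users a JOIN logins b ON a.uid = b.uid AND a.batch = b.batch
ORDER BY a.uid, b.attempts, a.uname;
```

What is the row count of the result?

3

INNER JOIN keeps only pairs where the ON condition holds.
Matching on a.uid = b.uid AND a.batch = b.batch.
Matched pairs: 3.
Total: 3 rows.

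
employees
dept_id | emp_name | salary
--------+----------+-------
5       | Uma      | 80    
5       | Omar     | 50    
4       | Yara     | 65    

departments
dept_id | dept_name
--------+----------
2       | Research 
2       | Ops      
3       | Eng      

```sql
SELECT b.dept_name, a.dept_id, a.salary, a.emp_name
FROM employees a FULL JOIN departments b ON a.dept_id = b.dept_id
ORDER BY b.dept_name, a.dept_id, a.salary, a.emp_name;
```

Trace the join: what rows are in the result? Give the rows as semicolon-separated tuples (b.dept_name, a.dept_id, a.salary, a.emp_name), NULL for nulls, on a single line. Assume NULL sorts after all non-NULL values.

(Eng, NULL, NULL, NULL); (Ops, NULL, NULL, NULL); (Research, NULL, NULL, NULL); (NULL, 4, 65, Yara); (NULL, 5, 50, Omar); (NULL, 5, 80, Uma)

FULL OUTER JOIN keeps every row from both sides; unmatched rows get NULL for the other side's columns.
Matching on a.dept_id = b.dept_id.
Matched pairs: 0; unmatched a rows kept: 3; unmatched b rows kept: 3.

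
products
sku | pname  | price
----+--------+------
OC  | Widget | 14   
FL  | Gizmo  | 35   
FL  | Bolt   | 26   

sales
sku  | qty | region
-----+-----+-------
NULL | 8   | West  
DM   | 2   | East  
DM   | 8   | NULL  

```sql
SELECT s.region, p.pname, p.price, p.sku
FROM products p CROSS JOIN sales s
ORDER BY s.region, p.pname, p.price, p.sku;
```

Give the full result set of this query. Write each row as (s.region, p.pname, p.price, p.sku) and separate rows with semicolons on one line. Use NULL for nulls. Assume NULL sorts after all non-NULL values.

(East, Bolt, 26, FL); (East, Gizmo, 35, FL); (East, Widget, 14, OC); (West, Bolt, 26, FL); (West, Gizmo, 35, FL); (West, Widget, 14, OC); (NULL, Bolt, 26, FL); (NULL, Gizmo, 35, FL); (NULL, Widget, 14, OC)

CROSS JOIN pairs every row of `products` with every row of `sales`: 3 × 3 = 9 rows.
After projecting and ordering:
s.region | p.pname | p.price | p.sku
East | Bolt | 26 | FL
East | Gizmo | 35 | FL
East | Widget | 14 | OC
West | Bolt | 26 | FL
West | Gizmo | 35 | FL
West | Widget | 14 | OC
NULL | Bolt | 26 | FL
NULL | Gizmo | 35 | FL
NULL | Widget | 14 | OC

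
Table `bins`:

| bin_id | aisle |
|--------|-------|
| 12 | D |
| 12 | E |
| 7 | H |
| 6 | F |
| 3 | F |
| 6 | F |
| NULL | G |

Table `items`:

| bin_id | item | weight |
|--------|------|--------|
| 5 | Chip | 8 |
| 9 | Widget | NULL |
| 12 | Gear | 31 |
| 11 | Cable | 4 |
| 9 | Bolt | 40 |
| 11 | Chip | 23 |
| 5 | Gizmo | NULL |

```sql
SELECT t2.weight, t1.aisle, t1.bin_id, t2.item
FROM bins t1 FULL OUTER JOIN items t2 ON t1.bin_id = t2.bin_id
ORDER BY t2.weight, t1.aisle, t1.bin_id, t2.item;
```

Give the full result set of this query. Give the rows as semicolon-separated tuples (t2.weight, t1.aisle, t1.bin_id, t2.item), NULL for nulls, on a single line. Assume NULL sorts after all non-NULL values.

FULL OUTER JOIN keeps every row from both sides; unmatched rows get NULL for the other side's columns.
Matching on t1.bin_id = t2.bin_id. A NULL in a compared column never satisfies the condition.
- t1 (bin_id=12) pairs with 1 row(s) of t2.
- t1 (bin_id=12) pairs with 1 row(s) of t2.
- t1 (bin_id=7) has no partner → padded with NULL.
- t1 (bin_id=6) has no partner → padded with NULL.
- t1 (bin_id=3) has no partner → padded with NULL.
- t1 (bin_id=6) has no partner → padded with NULL.
- t1 (bin_id=NULL) has no partner → padded with NULL.
- 6 row(s) from t2 found no t1 partner → padded with NULL.

(4, NULL, NULL, Cable); (8, NULL, NULL, Chip); (23, NULL, NULL, Chip); (31, D, 12, Gear); (31, E, 12, Gear); (40, NULL, NULL, Bolt); (NULL, F, 3, NULL); (NULL, F, 6, NULL); (NULL, F, 6, NULL); (NULL, G, NULL, NULL); (NULL, H, 7, NULL); (NULL, NULL, NULL, Gizmo); (NULL, NULL, NULL, Widget)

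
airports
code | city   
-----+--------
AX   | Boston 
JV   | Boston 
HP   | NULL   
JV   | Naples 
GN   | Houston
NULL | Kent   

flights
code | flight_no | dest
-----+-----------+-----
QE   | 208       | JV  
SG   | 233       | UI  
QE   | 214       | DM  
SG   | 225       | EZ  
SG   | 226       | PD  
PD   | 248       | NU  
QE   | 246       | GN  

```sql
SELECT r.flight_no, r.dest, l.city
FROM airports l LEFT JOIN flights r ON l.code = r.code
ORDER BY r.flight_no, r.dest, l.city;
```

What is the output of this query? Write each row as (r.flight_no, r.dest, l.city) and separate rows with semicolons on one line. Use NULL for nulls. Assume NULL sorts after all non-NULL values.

(NULL, NULL, Boston); (NULL, NULL, Boston); (NULL, NULL, Houston); (NULL, NULL, Kent); (NULL, NULL, Naples); (NULL, NULL, NULL)

LEFT JOIN keeps every row from `airports`; unmatched rows get NULL for `flights`'s columns.
Matching on l.code = r.code. A NULL in a compared column never satisfies the condition.
- l (code=AX) has no partner → padded with NULL.
- l (code=JV) has no partner → padded with NULL.
- l (code=HP) has no partner → padded with NULL.
- l (code=JV) has no partner → padded with NULL.
- l (code=GN) has no partner → padded with NULL.
- l (code=NULL) has no partner → padded with NULL.
After projecting and ordering:
r.flight_no | r.dest | l.city
NULL | NULL | Boston
NULL | NULL | Boston
NULL | NULL | Houston
NULL | NULL | Kent
NULL | NULL | Naples
NULL | NULL | NULL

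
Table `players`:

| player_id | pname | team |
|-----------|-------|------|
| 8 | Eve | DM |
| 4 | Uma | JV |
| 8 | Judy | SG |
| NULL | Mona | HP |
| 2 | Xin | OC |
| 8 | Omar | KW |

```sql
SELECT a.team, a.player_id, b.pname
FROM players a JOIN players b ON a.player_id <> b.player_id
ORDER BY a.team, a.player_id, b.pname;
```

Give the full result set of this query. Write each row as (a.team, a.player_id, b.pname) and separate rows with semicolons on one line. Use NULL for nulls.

(DM, 8, Uma); (DM, 8, Xin); (JV, 4, Eve); (JV, 4, Judy); (JV, 4, Omar); (JV, 4, Xin); (KW, 8, Uma); (KW, 8, Xin); (OC, 2, Eve); (OC, 2, Judy); (OC, 2, Omar); (OC, 2, Uma); (SG, 8, Uma); (SG, 8, Xin)

INNER JOIN keeps only pairs where the ON condition holds.
Matching on a.player_id <> b.player_id. A NULL in a compared column never satisfies the condition.
- a row (player_id=8): matches 2 b row(s) → 2 output row(s).
- a row (player_id=4): matches 4 b row(s) → 4 output row(s).
- a row (player_id=8): matches 2 b row(s) → 2 output row(s).
- a row (player_id=NULL): no match → dropped.
- a row (player_id=2): matches 4 b row(s) → 4 output row(s).
- a row (player_id=8): matches 2 b row(s) → 2 output row(s).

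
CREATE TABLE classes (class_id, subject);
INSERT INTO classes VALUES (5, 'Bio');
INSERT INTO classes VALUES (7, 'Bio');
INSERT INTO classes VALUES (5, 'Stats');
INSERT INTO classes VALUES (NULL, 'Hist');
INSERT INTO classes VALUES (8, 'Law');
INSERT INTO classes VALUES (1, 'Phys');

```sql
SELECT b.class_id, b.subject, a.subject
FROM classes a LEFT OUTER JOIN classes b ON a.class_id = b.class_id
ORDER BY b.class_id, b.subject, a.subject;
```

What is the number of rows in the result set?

LEFT JOIN keeps every row from `classes a`; unmatched rows get NULL for `classes b`'s columns.
Matching on a.class_id = b.class_id. A NULL in a compared column never satisfies the condition.
- class_id=5: 2 matching b row(s), so 2 row(s) emitted.
- class_id=7: 1 matching b row(s), so 1 row(s) emitted.
- class_id=5: 2 matching b row(s), so 2 row(s) emitted.
- class_id=NULL: no b row matches, row kept with b columns NULL.
- class_id=8: 1 matching b row(s), so 1 row(s) emitted.
- class_id=1: 1 matching b row(s), so 1 row(s) emitted.
Total: 7 matched + 1 padded = 8 rows.

8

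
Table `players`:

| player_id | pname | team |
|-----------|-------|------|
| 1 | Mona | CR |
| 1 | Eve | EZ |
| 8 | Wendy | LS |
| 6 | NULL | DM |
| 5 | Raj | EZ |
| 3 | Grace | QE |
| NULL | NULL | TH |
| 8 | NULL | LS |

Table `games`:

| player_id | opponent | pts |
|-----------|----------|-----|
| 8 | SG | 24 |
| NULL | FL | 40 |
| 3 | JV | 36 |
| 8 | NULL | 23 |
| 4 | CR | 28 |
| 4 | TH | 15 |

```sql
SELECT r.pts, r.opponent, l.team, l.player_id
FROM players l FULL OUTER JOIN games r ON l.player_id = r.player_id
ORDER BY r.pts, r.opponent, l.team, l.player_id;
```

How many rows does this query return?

13

FULL OUTER JOIN keeps every row from both sides; unmatched rows get NULL for the other side's columns.
Matching on l.player_id = r.player_id. A NULL in a compared column never satisfies the condition.
- player_id=1: no r row matches, row kept with r columns NULL.
- player_id=1: no r row matches, row kept with r columns NULL.
- player_id=8: 2 matching r row(s), so 2 row(s) emitted.
- player_id=6: no r row matches, row kept with r columns NULL.
- player_id=5: no r row matches, row kept with r columns NULL.
- player_id=3: 1 matching r row(s), so 1 row(s) emitted.
- player_id=NULL: no r row matches, row kept with r columns NULL.
- player_id=8: 2 matching r row(s), so 2 row(s) emitted.
- 3 row(s) from r found no l partner → padded with NULL.
Total: 5 matched + 8 padded = 13 rows.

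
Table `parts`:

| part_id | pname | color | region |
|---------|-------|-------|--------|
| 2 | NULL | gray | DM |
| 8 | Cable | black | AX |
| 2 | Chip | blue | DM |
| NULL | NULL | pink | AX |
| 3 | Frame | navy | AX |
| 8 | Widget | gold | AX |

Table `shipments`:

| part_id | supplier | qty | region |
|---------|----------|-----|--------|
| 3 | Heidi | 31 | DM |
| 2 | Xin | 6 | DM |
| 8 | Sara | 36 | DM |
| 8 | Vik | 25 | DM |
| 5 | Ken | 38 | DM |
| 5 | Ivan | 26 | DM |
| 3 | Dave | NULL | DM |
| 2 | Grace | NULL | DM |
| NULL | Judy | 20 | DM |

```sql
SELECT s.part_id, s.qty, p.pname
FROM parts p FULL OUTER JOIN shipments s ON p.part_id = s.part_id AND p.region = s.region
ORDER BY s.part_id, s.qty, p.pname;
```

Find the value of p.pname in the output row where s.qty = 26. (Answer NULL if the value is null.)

NULL

FULL OUTER JOIN keeps every row from both sides; unmatched rows get NULL for the other side's columns.
Matching on p.part_id = s.part_id AND p.region = s.region. A NULL in a compared column never satisfies the condition.
- p[0] part_id=2, region=DM → 2 match(es) in s → 2 row(s).
- p[1] part_id=8, region=AX → no match; kept with NULLs on the s side.
- p[2] part_id=2, region=DM → 2 match(es) in s → 2 row(s).
- p[3] part_id=NULL, region=AX → no match; kept with NULLs on the s side.
- p[4] part_id=3, region=AX → no match; kept with NULLs on the s side.
- p[5] part_id=8, region=AX → no match; kept with NULLs on the s side.
- 7 row(s) from s found no p partner → padded with NULL.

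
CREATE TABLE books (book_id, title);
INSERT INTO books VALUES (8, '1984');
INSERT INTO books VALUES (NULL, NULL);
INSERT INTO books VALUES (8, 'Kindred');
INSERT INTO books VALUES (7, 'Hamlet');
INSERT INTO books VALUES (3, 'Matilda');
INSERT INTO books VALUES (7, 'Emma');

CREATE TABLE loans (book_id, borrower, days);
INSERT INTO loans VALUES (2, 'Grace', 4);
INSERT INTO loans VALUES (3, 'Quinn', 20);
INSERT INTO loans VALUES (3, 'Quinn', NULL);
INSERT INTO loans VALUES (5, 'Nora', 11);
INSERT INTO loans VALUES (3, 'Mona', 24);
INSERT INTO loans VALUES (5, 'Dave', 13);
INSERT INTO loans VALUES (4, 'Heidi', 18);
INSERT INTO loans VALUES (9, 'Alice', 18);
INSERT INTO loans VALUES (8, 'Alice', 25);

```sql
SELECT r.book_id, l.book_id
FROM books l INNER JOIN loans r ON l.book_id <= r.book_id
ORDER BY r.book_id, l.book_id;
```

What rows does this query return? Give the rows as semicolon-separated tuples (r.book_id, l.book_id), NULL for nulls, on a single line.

(3, 3); (3, 3); (3, 3); (4, 3); (5, 3); (5, 3); (8, 3); (8, 7); (8, 7); (8, 8); (8, 8); (9, 3); (9, 7); (9, 7); (9, 8); (9, 8)

INNER JOIN keeps only pairs where the ON condition holds.
Matching on l.book_id <= r.book_id. A NULL in a compared column never satisfies the condition.
- l (book_id=8) pairs with 2 row(s) of r.
- l (book_id=NULL) has no partner → excluded.
- l (book_id=8) pairs with 2 row(s) of r.
- l (book_id=7) pairs with 2 row(s) of r.
- l (book_id=3) pairs with 8 row(s) of r.
- l (book_id=7) pairs with 2 row(s) of r.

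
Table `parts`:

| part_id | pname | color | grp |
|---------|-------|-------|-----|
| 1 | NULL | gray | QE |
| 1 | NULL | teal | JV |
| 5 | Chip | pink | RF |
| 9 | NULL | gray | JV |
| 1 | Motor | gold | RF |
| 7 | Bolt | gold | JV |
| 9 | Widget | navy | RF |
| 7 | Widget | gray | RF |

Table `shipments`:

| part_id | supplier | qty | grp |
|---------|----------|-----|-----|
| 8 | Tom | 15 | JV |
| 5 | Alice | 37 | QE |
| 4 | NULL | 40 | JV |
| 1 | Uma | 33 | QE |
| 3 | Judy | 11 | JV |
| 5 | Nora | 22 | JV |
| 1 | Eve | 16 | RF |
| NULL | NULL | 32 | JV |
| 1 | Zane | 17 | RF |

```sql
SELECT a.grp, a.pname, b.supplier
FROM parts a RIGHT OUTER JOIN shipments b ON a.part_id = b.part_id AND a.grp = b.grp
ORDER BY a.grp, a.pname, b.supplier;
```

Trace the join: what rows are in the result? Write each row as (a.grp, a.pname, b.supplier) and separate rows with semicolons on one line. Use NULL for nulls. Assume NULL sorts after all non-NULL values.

(QE, NULL, Uma); (RF, Motor, Eve); (RF, Motor, Zane); (NULL, NULL, Alice); (NULL, NULL, Judy); (NULL, NULL, Nora); (NULL, NULL, Tom); (NULL, NULL, NULL); (NULL, NULL, NULL)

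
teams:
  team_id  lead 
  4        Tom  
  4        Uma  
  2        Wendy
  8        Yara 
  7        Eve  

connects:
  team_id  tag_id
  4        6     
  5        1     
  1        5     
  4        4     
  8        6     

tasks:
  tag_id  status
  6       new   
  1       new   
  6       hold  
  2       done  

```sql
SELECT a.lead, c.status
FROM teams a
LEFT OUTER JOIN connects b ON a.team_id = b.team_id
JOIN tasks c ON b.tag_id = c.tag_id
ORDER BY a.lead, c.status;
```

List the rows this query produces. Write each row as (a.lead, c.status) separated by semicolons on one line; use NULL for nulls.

Evaluate left to right. First `teams a LEFT JOIN connects b` on team_id: 7 row(s).
Then INNER JOIN `tasks c` on tag_id: keep only rows whose b.tag_id appears in c.

(Tom, hold); (Tom, new); (Uma, hold); (Uma, new); (Yara, hold); (Yara, new)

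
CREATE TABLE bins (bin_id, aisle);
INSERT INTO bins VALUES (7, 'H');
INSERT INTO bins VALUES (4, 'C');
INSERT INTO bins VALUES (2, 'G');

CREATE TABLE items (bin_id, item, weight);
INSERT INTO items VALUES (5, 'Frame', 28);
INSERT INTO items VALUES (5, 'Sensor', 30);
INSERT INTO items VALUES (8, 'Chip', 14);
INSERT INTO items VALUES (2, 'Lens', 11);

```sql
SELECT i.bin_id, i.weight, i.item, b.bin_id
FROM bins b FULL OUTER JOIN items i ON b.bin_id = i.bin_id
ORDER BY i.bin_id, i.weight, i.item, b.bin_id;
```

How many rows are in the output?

FULL OUTER JOIN keeps every row from both sides; unmatched rows get NULL for the other side's columns.
Matching on b.bin_id = i.bin_id.
- bin_id=7: no i row matches, row kept with i columns NULL.
- bin_id=4: no i row matches, row kept with i columns NULL.
- bin_id=2: 1 matching i row(s), so 1 row(s) emitted.
- plus 3 unmatched i row(s), each kept with NULL b columns.
Total: 1 matched + 5 padded = 6 rows.

6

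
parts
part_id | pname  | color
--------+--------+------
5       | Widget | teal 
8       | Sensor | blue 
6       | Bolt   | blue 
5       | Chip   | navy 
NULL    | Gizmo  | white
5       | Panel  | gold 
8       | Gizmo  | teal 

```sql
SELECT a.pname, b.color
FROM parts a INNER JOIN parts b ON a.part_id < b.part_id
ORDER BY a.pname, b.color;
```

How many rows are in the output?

11

INNER JOIN keeps only pairs where the ON condition holds.
Matching on a.part_id < b.part_id. A NULL in a compared column never satisfies the condition.
Matched pairs: 11.
Total: 11 rows.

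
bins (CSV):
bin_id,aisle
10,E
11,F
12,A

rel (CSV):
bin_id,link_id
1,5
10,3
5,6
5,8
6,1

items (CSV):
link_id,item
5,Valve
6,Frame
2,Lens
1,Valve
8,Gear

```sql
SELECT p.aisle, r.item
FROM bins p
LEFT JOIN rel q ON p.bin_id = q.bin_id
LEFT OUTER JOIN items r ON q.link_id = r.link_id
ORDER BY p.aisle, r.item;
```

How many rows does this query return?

3

Evaluate left to right. First `bins p LEFT JOIN rel q` on bin_id: 3 row(s).
Then LEFT JOIN `items r` on link_id: each of those 3 rows is kept; rows whose q.link_id has no match in r get NULL for r's columns.
Result: 3 row(s).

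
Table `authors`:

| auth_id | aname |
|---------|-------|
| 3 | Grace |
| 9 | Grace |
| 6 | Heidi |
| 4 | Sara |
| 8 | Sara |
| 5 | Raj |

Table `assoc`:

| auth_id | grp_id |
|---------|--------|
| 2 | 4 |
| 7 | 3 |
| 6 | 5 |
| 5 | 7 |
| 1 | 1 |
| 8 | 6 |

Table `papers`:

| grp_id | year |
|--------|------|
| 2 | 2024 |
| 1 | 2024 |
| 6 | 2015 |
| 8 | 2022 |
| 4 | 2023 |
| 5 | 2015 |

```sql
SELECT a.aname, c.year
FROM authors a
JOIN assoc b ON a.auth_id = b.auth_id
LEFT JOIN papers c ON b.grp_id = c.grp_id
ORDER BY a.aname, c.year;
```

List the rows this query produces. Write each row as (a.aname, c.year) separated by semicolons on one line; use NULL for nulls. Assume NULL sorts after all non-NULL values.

(Heidi, 2015); (Raj, NULL); (Sara, 2015)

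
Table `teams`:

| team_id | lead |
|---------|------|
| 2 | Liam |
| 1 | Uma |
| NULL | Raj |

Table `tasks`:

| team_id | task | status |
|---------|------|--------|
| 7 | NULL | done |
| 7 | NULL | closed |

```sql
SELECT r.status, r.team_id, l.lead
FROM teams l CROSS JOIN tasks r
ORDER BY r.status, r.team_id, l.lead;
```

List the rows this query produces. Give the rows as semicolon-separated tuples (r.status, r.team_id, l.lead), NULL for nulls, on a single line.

CROSS JOIN pairs every row of `teams` with every row of `tasks`: 3 × 2 = 6 rows.
After projecting and ordering:
r.status | r.team_id | l.lead
closed | 7 | Liam
closed | 7 | Raj
closed | 7 | Uma
done | 7 | Liam
done | 7 | Raj
done | 7 | Uma

(closed, 7, Liam); (closed, 7, Raj); (closed, 7, Uma); (done, 7, Liam); (done, 7, Raj); (done, 7, Uma)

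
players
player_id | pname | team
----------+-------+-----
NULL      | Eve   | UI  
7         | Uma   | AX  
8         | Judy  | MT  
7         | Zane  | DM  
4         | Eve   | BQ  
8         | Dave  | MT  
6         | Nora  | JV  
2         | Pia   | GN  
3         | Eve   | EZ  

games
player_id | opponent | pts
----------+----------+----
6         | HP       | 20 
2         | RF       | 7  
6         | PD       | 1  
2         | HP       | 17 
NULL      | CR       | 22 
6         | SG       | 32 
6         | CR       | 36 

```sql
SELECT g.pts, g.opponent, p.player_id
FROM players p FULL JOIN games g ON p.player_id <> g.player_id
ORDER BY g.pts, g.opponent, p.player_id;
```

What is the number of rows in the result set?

44

FULL OUTER JOIN keeps every row from both sides; unmatched rows get NULL for the other side's columns.
Matching on p.player_id <> g.player_id. A NULL in a compared column never satisfies the condition.
- p (player_id=NULL) has no partner → padded with NULL.
- p (player_id=7) pairs with 6 row(s) of g.
- p (player_id=8) pairs with 6 row(s) of g.
- p (player_id=7) pairs with 6 row(s) of g.
- p (player_id=4) pairs with 6 row(s) of g.
- p (player_id=8) pairs with 6 row(s) of g.
- p (player_id=6) pairs with 2 row(s) of g.
- p (player_id=2) pairs with 4 row(s) of g.
- p (player_id=3) pairs with 6 row(s) of g.
- plus 1 unmatched g row(s), each kept with NULL p columns.
Total: 42 matched + 2 padded = 44 rows.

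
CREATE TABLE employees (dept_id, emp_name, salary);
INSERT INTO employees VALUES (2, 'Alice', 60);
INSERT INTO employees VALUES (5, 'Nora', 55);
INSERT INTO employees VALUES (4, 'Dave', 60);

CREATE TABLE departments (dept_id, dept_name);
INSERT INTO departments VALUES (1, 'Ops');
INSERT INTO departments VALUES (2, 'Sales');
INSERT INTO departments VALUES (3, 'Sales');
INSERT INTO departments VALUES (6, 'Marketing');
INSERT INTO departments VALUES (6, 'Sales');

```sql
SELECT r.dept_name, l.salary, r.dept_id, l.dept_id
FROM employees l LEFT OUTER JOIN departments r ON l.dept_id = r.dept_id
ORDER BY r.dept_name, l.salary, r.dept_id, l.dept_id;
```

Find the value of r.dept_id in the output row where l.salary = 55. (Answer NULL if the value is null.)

NULL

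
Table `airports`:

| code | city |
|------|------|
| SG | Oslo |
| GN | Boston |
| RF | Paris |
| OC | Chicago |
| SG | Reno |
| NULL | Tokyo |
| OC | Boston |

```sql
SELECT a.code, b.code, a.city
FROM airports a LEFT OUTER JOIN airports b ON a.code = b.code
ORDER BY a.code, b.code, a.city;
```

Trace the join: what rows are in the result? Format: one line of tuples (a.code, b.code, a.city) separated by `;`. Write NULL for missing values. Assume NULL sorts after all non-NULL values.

(GN, GN, Boston); (OC, OC, Boston); (OC, OC, Boston); (OC, OC, Chicago); (OC, OC, Chicago); (RF, RF, Paris); (SG, SG, Oslo); (SG, SG, Oslo); (SG, SG, Reno); (SG, SG, Reno); (NULL, NULL, Tokyo)

LEFT JOIN keeps every row from `airports a`; unmatched rows get NULL for `airports b`'s columns.
Matching on a.code = b.code. A NULL in a compared column never satisfies the condition.
Matched pairs: 10; unmatched a rows kept: 1.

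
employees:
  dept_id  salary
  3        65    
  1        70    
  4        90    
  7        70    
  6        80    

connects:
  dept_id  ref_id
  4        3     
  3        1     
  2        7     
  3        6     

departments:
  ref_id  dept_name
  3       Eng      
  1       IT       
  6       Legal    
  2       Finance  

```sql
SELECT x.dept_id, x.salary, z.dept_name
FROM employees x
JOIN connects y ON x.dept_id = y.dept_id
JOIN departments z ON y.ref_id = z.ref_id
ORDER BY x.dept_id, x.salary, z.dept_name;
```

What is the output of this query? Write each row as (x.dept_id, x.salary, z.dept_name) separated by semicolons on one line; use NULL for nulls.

(3, 65, IT); (3, 65, Legal); (4, 90, Eng)

Step 1 — x INNER JOIN y on dept_id → 3 row(s).
Then INNER JOIN `departments z` on ref_id: keep only rows whose y.ref_id appears in z.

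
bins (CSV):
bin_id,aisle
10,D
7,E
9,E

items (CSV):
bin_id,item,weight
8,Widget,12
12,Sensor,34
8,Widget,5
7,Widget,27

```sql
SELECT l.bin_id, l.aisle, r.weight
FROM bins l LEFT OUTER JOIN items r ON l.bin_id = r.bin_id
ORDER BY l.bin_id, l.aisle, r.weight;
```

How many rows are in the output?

3

LEFT JOIN keeps every row from `bins`; unmatched rows get NULL for `items`'s columns.
Matching on l.bin_id = r.bin_id.
- l row (bin_id=10): no match → kept, r columns NULL.
- l row (bin_id=7): matches 1 r row(s) → 1 output row(s).
- l row (bin_id=9): no match → kept, r columns NULL.
Total: 1 matched + 2 padded = 3 rows.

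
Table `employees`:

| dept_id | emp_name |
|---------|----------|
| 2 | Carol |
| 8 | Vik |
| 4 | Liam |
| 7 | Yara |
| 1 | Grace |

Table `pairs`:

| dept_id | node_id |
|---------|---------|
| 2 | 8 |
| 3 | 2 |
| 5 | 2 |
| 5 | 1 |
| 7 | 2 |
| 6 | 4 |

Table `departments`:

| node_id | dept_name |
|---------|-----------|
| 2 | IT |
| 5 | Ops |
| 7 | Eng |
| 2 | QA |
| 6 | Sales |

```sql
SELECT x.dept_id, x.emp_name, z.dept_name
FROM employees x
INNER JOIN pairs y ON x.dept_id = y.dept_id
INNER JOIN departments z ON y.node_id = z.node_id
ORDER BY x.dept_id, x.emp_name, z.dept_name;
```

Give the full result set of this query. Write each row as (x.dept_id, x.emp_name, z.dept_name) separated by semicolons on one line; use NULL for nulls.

(7, Yara, IT); (7, Yara, QA)

Step 1 — x INNER JOIN y on dept_id → 2 row(s).
Then INNER JOIN `departments z` on node_id: keep only rows whose y.node_id appears in z.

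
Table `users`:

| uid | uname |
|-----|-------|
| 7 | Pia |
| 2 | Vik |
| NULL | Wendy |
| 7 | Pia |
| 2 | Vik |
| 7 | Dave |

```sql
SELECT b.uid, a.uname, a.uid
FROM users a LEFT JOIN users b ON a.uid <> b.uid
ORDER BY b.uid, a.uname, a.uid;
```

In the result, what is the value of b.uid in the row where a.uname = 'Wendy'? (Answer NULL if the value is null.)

NULL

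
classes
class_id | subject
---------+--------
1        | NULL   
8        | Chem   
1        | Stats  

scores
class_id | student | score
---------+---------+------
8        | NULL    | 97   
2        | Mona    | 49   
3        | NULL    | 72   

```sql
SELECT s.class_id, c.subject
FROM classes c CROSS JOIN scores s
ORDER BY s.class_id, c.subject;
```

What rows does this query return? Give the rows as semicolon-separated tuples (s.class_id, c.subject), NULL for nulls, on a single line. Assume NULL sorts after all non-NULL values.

(2, Chem); (2, Stats); (2, NULL); (3, Chem); (3, Stats); (3, NULL); (8, Chem); (8, Stats); (8, NULL)

CROSS JOIN pairs every row of `classes` with every row of `scores`: 3 × 3 = 9 rows.
After projecting and ordering:
s.class_id | c.subject
2 | Chem
2 | Stats
2 | NULL
3 | Chem
3 | Stats
3 | NULL
8 | Chem
8 | Stats
8 | NULL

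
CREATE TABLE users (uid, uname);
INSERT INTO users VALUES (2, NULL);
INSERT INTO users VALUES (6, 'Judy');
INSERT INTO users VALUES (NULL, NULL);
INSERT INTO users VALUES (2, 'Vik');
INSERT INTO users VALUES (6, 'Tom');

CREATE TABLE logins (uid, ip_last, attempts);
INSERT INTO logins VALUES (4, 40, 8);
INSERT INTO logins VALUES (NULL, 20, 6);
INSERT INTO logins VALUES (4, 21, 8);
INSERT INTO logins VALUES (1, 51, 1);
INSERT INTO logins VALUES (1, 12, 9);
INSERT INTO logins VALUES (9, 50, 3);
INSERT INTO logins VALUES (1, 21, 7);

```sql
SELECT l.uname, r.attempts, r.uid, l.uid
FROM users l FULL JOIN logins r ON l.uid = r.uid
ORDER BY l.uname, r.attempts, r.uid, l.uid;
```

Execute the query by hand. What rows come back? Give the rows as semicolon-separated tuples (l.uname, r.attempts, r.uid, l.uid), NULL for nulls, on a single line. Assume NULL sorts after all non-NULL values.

FULL OUTER JOIN keeps every row from both sides; unmatched rows get NULL for the other side's columns.
Matching on l.uid = r.uid. A NULL in a compared column never satisfies the condition.
Matched pairs: 0; unmatched l rows kept: 5; unmatched r rows kept: 7.

(Judy, NULL, NULL, 6); (Tom, NULL, NULL, 6); (Vik, NULL, NULL, 2); (NULL, 1, 1, NULL); (NULL, 3, 9, NULL); (NULL, 6, NULL, NULL); (NULL, 7, 1, NULL); (NULL, 8, 4, NULL); (NULL, 8, 4, NULL); (NULL, 9, 1, NULL); (NULL, NULL, NULL, 2); (NULL, NULL, NULL, NULL)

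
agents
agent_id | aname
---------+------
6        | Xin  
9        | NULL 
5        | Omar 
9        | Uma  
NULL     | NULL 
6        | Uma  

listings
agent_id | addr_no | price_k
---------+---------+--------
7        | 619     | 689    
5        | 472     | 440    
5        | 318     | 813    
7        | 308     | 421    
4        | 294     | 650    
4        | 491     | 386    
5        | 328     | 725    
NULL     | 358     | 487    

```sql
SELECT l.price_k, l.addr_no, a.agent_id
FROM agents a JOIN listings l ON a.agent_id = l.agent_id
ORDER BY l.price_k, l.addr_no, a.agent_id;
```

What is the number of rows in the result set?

INNER JOIN keeps only pairs where the ON condition holds.
Matching on a.agent_id = l.agent_id. A NULL in a compared column never satisfies the condition.
- agent_id=6: no matching l row, dropped.
- agent_id=9: no matching l row, dropped.
- agent_id=5: 3 matching l row(s), so 3 row(s) emitted.
- agent_id=9: no matching l row, dropped.
- agent_id=NULL: no matching l row, dropped.
- agent_id=6: no matching l row, dropped.
Total: 3 rows.

3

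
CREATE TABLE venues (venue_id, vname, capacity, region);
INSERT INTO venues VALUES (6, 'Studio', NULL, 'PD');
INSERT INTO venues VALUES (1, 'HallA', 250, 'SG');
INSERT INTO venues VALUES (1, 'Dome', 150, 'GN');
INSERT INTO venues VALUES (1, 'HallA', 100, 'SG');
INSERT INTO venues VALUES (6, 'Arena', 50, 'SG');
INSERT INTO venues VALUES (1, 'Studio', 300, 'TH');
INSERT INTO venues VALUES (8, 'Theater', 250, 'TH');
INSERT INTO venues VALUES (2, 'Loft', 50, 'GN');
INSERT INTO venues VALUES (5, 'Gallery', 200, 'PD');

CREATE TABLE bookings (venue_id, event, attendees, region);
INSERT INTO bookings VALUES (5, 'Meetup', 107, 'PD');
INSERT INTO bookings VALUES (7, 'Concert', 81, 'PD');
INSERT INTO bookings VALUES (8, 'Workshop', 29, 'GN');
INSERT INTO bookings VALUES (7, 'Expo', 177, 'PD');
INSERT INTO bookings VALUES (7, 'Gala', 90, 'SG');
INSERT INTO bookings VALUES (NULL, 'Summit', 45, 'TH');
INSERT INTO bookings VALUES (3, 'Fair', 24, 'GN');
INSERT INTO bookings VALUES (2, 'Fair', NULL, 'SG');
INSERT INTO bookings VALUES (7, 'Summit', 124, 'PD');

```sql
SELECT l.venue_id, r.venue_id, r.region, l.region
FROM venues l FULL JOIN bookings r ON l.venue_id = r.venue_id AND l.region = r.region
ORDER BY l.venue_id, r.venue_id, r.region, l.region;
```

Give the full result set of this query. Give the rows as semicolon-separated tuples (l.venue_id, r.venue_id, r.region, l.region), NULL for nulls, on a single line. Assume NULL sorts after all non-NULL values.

(1, NULL, NULL, GN); (1, NULL, NULL, SG); (1, NULL, NULL, SG); (1, NULL, NULL, TH); (2, NULL, NULL, GN); (5, 5, PD, PD); (6, NULL, NULL, PD); (6, NULL, NULL, SG); (8, NULL, NULL, TH); (NULL, 2, SG, NULL); (NULL, 3, GN, NULL); (NULL, 7, PD, NULL); (NULL, 7, PD, NULL); (NULL, 7, PD, NULL); (NULL, 7, SG, NULL); (NULL, 8, GN, NULL); (NULL, NULL, TH, NULL)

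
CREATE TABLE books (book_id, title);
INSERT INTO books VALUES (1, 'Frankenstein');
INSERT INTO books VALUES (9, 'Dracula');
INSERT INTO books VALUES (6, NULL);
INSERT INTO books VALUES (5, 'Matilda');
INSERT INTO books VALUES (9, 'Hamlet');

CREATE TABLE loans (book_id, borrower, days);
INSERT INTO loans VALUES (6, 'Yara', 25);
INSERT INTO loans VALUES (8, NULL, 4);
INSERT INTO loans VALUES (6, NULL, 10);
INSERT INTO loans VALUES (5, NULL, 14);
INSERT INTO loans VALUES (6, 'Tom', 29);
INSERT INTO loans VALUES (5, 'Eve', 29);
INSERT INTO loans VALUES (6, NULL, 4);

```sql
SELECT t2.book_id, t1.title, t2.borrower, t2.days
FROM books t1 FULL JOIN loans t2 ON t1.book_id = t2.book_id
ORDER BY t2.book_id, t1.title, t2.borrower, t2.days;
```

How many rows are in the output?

10

FULL OUTER JOIN keeps every row from both sides; unmatched rows get NULL for the other side's columns.
Matching on t1.book_id = t2.book_id.
- t1 row (book_id=1): no match → kept, t2 columns NULL.
- t1 row (book_id=9): no match → kept, t2 columns NULL.
- t1 row (book_id=6): matches 4 t2 row(s) → 4 output row(s).
- t1 row (book_id=5): matches 2 t2 row(s) → 2 output row(s).
- t1 row (book_id=9): no match → kept, t2 columns NULL.
- 1 t2 row(s) had no t1 match → kept, t1 columns NULL.
Total: 6 matched + 4 padded = 10 rows.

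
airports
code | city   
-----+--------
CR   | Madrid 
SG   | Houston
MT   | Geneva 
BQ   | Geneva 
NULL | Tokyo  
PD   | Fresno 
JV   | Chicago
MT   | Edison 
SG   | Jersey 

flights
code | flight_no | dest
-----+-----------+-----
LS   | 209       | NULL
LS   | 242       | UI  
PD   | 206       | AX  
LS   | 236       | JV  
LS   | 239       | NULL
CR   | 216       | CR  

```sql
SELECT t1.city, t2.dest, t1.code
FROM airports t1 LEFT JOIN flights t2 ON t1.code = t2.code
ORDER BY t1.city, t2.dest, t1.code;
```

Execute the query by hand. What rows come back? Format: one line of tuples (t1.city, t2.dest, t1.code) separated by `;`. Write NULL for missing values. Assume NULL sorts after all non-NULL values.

LEFT JOIN keeps every row from `airports`; unmatched rows get NULL for `flights`'s columns.
Matching on t1.code = t2.code. A NULL in a compared column never satisfies the condition.
- t1 row (code=CR): matches 1 t2 row(s) → 1 output row(s).
- t1 row (code=SG): no match → kept, t2 columns NULL.
- t1 row (code=MT): no match → kept, t2 columns NULL.
- t1 row (code=BQ): no match → kept, t2 columns NULL.
- t1 row (code=NULL): no match → kept, t2 columns NULL.
- t1 row (code=PD): matches 1 t2 row(s) → 1 output row(s).
- t1 row (code=JV): no match → kept, t2 columns NULL.
- t1 row (code=MT): no match → kept, t2 columns NULL.
- t1 row (code=SG): no match → kept, t2 columns NULL.
After projecting and ordering:
t1.city | t2.dest | t1.code
Chicago | NULL | JV
Edison | NULL | MT
Fresno | AX | PD
Geneva | NULL | BQ
Geneva | NULL | MT
Houston | NULL | SG
Jersey | NULL | SG
Madrid | CR | CR
Tokyo | NULL | NULL

(Chicago, NULL, JV); (Edison, NULL, MT); (Fresno, AX, PD); (Geneva, NULL, BQ); (Geneva, NULL, MT); (Houston, NULL, SG); (Jersey, NULL, SG); (Madrid, CR, CR); (Tokyo, NULL, NULL)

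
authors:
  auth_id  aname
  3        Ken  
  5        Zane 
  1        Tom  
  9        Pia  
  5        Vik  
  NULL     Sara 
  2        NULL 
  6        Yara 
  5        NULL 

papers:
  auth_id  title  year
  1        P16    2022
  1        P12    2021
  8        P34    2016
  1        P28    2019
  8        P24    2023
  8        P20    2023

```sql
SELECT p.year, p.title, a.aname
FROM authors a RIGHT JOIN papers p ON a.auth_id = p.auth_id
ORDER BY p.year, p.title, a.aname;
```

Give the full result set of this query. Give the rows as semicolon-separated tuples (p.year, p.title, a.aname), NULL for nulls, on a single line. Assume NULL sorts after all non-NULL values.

(2016, P34, NULL); (2019, P28, Tom); (2021, P12, Tom); (2022, P16, Tom); (2023, P20, NULL); (2023, P24, NULL)

RIGHT JOIN keeps every row from `papers`; unmatched rows get NULL for `authors`'s columns.
Matching on a.auth_id = p.auth_id. A NULL in a compared column never satisfies the condition.
- a (auth_id=3) has no partner in p.
- a (auth_id=5) has no partner in p.
- a (auth_id=1) pairs with 3 row(s) of p.
- a (auth_id=9) has no partner in p.
- a (auth_id=5) has no partner in p.
- a (auth_id=NULL) has no partner in p.
- a (auth_id=2) has no partner in p.
- a (auth_id=6) has no partner in p.
- a (auth_id=5) has no partner in p.
- 3 p row(s) had no a match → kept, a columns NULL.
After projecting and ordering:
p.year | p.title | a.aname
2016 | P34 | NULL
2019 | P28 | Tom
2021 | P12 | Tom
2022 | P16 | Tom
2023 | P20 | NULL
2023 | P24 | NULL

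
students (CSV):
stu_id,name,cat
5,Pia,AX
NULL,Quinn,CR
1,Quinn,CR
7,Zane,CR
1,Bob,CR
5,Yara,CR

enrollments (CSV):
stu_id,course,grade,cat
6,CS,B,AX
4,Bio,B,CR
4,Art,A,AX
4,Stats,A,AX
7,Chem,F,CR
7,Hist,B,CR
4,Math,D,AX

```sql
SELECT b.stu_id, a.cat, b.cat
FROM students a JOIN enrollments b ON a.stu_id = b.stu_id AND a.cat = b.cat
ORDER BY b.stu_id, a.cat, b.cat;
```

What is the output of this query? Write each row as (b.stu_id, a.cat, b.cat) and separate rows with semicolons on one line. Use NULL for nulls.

(7, CR, CR); (7, CR, CR)

INNER JOIN keeps only pairs where the ON condition holds.
Matching on a.stu_id = b.stu_id AND a.cat = b.cat. A NULL in a compared column never satisfies the condition.
- a[0] stu_id=5, cat=AX → no match; dropped.
- a[1] stu_id=NULL, cat=CR → no match; dropped.
- a[2] stu_id=1, cat=CR → no match; dropped.
- a[3] stu_id=7, cat=CR → 2 match(es) in b → 2 row(s).
- a[4] stu_id=1, cat=CR → no match; dropped.
- a[5] stu_id=5, cat=CR → no match; dropped.
After projecting and ordering:
b.stu_id | a.cat | b.cat
7 | CR | CR
7 | CR | CR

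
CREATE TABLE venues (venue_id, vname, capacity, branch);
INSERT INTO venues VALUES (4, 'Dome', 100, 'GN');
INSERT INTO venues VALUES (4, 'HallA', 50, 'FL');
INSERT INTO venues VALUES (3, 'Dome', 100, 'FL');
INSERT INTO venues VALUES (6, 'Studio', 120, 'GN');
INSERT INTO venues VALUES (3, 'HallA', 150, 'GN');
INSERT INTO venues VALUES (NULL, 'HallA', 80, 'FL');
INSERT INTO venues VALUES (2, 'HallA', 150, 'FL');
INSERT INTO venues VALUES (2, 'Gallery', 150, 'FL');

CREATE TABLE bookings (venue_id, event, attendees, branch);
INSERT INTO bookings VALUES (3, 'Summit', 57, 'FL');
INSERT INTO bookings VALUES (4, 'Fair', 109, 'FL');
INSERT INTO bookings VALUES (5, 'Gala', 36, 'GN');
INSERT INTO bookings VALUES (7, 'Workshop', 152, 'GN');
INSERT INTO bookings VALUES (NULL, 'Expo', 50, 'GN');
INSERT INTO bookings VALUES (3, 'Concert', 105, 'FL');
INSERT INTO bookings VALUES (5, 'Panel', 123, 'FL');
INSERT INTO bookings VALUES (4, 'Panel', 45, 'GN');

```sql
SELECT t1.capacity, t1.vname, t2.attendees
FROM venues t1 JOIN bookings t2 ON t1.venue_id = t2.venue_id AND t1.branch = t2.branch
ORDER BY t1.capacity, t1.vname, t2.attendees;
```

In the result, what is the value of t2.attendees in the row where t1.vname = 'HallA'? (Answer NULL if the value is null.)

INNER JOIN keeps only pairs where the ON condition holds.
Matching on t1.venue_id = t2.venue_id AND t1.branch = t2.branch. A NULL in a compared column never satisfies the condition.
- t1 (venue_id=4, branch=GN) pairs with 1 row(s) of t2.
- t1 (venue_id=4, branch=FL) pairs with 1 row(s) of t2.
- t1 (venue_id=3, branch=FL) pairs with 2 row(s) of t2.
- t1 (venue_id=6, branch=GN) has no partner → excluded.
- t1 (venue_id=3, branch=GN) has no partner → excluded.
- t1 (venue_id=NULL, branch=FL) has no partner → excluded.
- t1 (venue_id=2, branch=FL) has no partner → excluded.
- t1 (venue_id=2, branch=FL) has no partner → excluded.

109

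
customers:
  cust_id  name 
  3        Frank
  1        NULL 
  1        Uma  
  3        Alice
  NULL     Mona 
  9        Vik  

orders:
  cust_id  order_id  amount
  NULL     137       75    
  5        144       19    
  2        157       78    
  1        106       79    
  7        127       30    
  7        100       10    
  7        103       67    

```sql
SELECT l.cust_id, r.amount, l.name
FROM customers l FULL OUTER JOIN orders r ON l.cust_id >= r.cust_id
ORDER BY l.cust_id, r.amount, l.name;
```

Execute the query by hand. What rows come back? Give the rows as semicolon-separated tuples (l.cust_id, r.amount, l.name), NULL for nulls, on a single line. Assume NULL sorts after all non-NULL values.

FULL OUTER JOIN keeps every row from both sides; unmatched rows get NULL for the other side's columns.
Matching on l.cust_id >= r.cust_id. A NULL in a compared column never satisfies the condition.
- l[0] cust_id=3 → 2 match(es) in r → 2 row(s).
- l[1] cust_id=1 → 1 match(es) in r → 1 row(s).
- l[2] cust_id=1 → 1 match(es) in r → 1 row(s).
- l[3] cust_id=3 → 2 match(es) in r → 2 row(s).
- l[4] cust_id=NULL → no match; kept with NULLs on the r side.
- l[5] cust_id=9 → 6 match(es) in r → 6 row(s).
- 1 row(s) from r found no l partner → padded with NULL.

(1, 79, Uma); (1, 79, NULL); (3, 78, Alice); (3, 78, Frank); (3, 79, Alice); (3, 79, Frank); (9, 10, Vik); (9, 19, Vik); (9, 30, Vik); (9, 67, Vik); (9, 78, Vik); (9, 79, Vik); (NULL, 75, NULL); (NULL, NULL, Mona)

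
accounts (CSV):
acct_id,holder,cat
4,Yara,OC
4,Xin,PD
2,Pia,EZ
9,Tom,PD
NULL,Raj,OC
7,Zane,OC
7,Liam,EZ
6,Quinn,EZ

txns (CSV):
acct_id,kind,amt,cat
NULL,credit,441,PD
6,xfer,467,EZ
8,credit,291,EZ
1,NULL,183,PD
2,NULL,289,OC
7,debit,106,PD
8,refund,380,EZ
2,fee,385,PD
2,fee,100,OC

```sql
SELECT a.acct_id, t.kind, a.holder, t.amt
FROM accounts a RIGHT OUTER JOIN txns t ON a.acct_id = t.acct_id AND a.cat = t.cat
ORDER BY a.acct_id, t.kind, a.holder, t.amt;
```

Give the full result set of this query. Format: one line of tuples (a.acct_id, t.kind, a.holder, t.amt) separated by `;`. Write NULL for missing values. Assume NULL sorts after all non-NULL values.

(6, xfer, Quinn, 467); (NULL, credit, NULL, 291); (NULL, credit, NULL, 441); (NULL, debit, NULL, 106); (NULL, fee, NULL, 100); (NULL, fee, NULL, 385); (NULL, refund, NULL, 380); (NULL, NULL, NULL, 183); (NULL, NULL, NULL, 289)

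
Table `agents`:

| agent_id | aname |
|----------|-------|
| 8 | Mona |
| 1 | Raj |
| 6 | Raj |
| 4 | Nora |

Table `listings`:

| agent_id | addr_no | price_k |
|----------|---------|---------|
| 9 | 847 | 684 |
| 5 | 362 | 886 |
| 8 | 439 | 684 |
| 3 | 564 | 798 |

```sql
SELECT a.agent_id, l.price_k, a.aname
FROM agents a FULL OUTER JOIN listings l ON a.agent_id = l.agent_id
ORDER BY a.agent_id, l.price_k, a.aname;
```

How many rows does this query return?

FULL OUTER JOIN keeps every row from both sides; unmatched rows get NULL for the other side's columns.
Matching on a.agent_id = l.agent_id.
- a (agent_id=8) pairs with 1 row(s) of l.
- a (agent_id=1) has no partner → padded with NULL.
- a (agent_id=6) has no partner → padded with NULL.
- a (agent_id=4) has no partner → padded with NULL.
- 3 l row(s) had no a match → kept, a columns NULL.
Total: 1 matched + 6 padded = 7 rows.

7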